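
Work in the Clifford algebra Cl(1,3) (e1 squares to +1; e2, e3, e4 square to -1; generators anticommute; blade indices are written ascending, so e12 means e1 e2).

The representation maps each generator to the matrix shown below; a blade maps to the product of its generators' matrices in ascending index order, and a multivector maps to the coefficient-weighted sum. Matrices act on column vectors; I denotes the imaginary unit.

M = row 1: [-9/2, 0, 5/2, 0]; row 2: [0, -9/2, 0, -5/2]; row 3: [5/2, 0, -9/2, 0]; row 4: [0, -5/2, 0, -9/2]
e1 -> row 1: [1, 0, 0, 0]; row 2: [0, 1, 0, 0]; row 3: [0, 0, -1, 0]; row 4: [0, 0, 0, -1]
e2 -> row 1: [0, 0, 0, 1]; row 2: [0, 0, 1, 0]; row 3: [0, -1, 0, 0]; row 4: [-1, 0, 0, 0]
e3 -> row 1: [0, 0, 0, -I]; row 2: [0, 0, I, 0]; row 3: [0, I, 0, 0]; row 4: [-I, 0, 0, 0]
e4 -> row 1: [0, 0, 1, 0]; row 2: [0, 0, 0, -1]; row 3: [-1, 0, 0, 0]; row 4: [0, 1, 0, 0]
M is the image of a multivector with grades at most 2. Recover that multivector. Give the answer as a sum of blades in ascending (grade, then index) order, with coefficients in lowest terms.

Method: the blade images are trace-orthogonal — tr(rho(e_A) rho(e_B)^-1) = 4 if A = B and 0 otherwise — and rho(e_A)^-1 = (e_A)^2 * rho(e_A) with (e_A)^2 = +1 or -1, so the coefficient of e_A in the preimage is (e_A)^2 * tr(M rho(e_A))/4.
Nonzero projections over blades of grade <= 2: 1: (1)^2 = +1, tr(M 1) = -18, coefficient -9/2; e14: (e14)^2 = +1, tr(M rho(e14)) = 10, coefficient 5/2. Every other blade of grade <= 2 projects to 0.
Answer: -9/2 + 5/2*e14


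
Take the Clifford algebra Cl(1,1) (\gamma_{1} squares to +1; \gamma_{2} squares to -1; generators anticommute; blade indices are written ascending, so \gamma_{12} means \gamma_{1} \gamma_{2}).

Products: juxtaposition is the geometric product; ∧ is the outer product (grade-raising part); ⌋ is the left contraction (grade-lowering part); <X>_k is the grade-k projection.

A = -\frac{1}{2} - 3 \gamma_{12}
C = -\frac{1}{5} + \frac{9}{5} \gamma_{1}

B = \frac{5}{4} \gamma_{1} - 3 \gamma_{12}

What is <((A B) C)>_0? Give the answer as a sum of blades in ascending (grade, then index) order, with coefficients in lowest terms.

step 1: 9 - \frac{5}{8} \gamma_{1} + \frac{15}{4} \gamma_{2} + \frac{3}{2} \gamma_{12}
step 2: -\frac{117}{40} + \frac{653}{40} \gamma_{1} - \frac{69}{20} \gamma_{2} - \frac{141}{20} \gamma_{12}
step 3: -\frac{117}{40}
Answer: -\frac{117}{40}


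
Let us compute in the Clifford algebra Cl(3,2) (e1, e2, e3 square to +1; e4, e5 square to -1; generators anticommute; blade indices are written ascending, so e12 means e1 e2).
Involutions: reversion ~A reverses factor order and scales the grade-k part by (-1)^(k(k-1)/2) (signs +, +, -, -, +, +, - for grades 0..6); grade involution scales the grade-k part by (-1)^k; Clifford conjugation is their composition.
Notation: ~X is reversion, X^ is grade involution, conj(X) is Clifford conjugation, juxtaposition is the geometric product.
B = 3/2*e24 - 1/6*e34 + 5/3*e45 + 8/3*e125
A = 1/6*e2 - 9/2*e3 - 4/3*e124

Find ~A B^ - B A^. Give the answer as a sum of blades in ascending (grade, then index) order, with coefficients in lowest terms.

first term: 2*e1 + e4 + 4/9*e15 + 32/9*e45 - 2/9*e123 - 20/9*e125 + 121/18*e234 + 5/18*e245 - 15/2*e345 + 12*e1235
second term: 2*e1 + e4 + 4/9*e15 + 32/9*e45 + 2/9*e123 + 20/9*e125 - 121/18*e234 - 5/18*e245 + 15/2*e345 - 12*e1235
Answer: -4/9*e123 - 40/9*e125 + 121/9*e234 + 5/9*e245 - 15*e345 + 24*e1235


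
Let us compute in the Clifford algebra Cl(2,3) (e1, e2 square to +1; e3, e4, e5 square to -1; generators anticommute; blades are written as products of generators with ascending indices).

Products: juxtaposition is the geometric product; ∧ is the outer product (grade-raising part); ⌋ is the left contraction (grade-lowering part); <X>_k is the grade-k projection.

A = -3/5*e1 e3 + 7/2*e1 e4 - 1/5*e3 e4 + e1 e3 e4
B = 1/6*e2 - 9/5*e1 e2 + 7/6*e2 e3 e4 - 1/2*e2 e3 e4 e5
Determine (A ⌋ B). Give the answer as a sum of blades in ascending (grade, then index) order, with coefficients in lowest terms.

step 1: 7/30*e2 - 1/10*e2 e5
Answer: 7/30*e2 - 1/10*e2 e5


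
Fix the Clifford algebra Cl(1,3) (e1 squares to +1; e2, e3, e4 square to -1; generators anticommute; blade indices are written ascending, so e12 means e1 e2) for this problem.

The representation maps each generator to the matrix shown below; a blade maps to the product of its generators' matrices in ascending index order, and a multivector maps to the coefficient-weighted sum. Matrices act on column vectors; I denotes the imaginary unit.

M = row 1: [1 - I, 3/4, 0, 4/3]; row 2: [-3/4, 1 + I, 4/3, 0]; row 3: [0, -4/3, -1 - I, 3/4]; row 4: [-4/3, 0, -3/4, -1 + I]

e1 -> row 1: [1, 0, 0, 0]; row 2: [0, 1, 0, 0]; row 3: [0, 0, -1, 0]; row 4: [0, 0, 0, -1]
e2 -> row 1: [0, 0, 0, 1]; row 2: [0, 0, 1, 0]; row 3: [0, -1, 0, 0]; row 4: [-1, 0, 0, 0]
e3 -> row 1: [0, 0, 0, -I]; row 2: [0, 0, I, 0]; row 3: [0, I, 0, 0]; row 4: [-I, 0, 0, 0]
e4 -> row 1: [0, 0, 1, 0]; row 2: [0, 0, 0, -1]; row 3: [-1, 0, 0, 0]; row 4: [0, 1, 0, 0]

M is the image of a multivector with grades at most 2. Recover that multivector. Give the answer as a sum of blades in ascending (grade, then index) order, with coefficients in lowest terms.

Method: the blade images are trace-orthogonal — tr(rho(e_A) rho(e_B)^-1) = 4 if A = B and 0 otherwise — and rho(e_A)^-1 = (e_A)^2 * rho(e_A) with (e_A)^2 = +1 or -1, so the coefficient of e_A in the preimage is (e_A)^2 * tr(M rho(e_A))/4.
Nonzero projections over blades of grade <= 2: e1: (e1)^2 = +1, tr(M rho(e1)) = 4, coefficient 1; e2: (e2)^2 = -1, tr(M rho(e2)) = -16/3, coefficient 4/3; e23: (e23)^2 = -1, tr(M rho(e23)) = -4, coefficient 1; e24: (e24)^2 = -1, tr(M rho(e24)) = -3, coefficient 3/4. Every other blade of grade <= 2 projects to 0.
Answer: e1 + 4/3*e2 + e23 + 3/4*e24


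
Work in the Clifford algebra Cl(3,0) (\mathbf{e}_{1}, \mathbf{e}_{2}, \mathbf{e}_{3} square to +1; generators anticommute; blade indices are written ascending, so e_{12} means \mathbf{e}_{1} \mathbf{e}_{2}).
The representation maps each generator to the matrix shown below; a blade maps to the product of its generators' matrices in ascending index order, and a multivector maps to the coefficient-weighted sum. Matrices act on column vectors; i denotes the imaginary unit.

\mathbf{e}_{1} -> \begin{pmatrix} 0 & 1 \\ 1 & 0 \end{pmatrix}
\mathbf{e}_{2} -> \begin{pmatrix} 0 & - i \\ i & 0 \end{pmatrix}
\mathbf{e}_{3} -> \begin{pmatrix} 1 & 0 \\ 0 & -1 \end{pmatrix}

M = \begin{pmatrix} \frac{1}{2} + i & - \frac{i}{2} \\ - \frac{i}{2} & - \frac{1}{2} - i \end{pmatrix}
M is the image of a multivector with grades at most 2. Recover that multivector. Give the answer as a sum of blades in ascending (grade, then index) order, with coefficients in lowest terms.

Method: 1, rho(e_{1}), rho(e_{2}), rho(e_{3}) form a trace-orthogonal basis of the 2x2 complex matrices (tr(X Y) = 2 if X = Y, else 0), so M = m0*1 + m1*rho(e_{1}) + m2*rho(e_{2}) + m3*rho(e_{3}) with m0 = tr(M)/2 = 0, m1 = tr(M rho(e_{1}))/2 = - \frac{i}{2}, m2 = tr(M rho(e_{2}))/2 = 0, m3 = tr(M rho(e_{3}))/2 = \frac{1}{2} + i.
Multiplying table entries, the bivector images are rho(e_{12}) = i*rho(e_{3}), rho(e_{13}) = -i*rho(e_{2}), rho(e_{23}) = i*rho(e_{1}); with real blade coefficients the real parts of m0..m3 are the coefficients of 1, e_{1}, e_{2}, e_{3} and the imaginary parts give the bivectors (e_{23}: Im m1, e_{13}: -Im m2, e_{12}: Im m3).
Answer: \frac{1}{2} e_{3} + e_{12} - \frac{1}{2} e_{23}


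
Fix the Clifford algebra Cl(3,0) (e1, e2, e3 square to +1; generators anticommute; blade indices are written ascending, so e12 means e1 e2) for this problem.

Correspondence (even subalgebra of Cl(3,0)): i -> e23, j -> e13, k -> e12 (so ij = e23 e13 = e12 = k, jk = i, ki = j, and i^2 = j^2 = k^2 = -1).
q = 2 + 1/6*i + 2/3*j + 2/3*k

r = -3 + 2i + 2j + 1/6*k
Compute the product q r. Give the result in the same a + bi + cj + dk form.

In blades: q = 2 + 2/3*e12 + 2/3*e13 + 1/6*e23, r = -3 + 1/6*e12 + 2*e13 + 2*e23.
Distribute q over r term by term (generator squares from the signature, products reordered to ascending indices): (2)*r = -6 + 1/3*e12 + 4*e13 + 4*e23; (2/3*e12)*r = -1/9 - 2*e12 + 4/3*e13 - 4/3*e23; (2/3*e13)*r = -4/3 - 4/3*e12 - 2*e13 + 1/9*e23; (1/6*e23)*r = -1/3 + 1/3*e12 - 1/36*e13 - 1/2*e23.
Sum: -70/9 - 8/3*e12 + 119/36*e13 + 41/18*e23; translating back through the correspondence:
Answer: -70/9 + 41/18*i + 119/36*j - 8/3*k


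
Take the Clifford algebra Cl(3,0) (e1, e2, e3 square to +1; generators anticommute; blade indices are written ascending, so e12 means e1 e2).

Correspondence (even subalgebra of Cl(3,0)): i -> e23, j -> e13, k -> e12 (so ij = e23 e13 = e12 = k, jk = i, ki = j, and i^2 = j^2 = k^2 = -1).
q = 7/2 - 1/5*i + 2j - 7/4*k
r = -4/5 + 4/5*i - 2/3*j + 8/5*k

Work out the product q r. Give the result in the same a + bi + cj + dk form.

In blades: q = 7/2 - 7/4*e12 + 2*e13 - 1/5*e23, r = -4/5 + 8/5*e12 - 2/3*e13 + 4/5*e23.
Distribute q over r term by term (generator squares from the signature, products reordered to ascending indices): (7/2)*r = -14/5 + 28/5*e12 - 7/3*e13 + 14/5*e23; (-7/4*e12)*r = 14/5 + 7/5*e12 - 7/5*e13 - 7/6*e23; (2*e13)*r = 4/3 - 8/5*e12 - 8/5*e13 + 16/5*e23; (-1/5*e23)*r = 4/25 + 2/15*e12 + 8/25*e13 + 4/25*e23.
Sum: 112/75 + 83/15*e12 - 376/75*e13 + 749/150*e23; translating back through the correspondence:
Answer: 112/75 + 749/150*i - 376/75*j + 83/15*k


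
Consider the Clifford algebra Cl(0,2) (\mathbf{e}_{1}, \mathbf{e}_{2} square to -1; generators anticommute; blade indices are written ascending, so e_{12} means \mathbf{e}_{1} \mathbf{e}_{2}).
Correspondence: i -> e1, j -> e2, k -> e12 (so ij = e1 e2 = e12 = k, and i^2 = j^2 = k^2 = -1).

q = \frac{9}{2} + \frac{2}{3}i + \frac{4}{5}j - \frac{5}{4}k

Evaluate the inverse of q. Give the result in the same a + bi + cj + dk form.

In blades: q = \frac{9}{2} + \frac{2}{3} e_{1} + \frac{4}{5} e_{2} - \frac{5}{4} e_{12}.
With qbar = \frac{9}{2} - \frac{2}{3} e_{1} - \frac{4}{5} e_{2} + \frac{5}{4} e_{12} (scalar fixed, mapped units negated), q qbar = \frac{82429}{3600} (the sum of squared coefficients), so q^-1 = qbar / (\frac{82429}{3600}) = \frac{16200}{82429} - \frac{2400}{82429} e_{1} - \frac{2880}{82429} e_{2} + \frac{4500}{82429} e_{12}; translating back:
Answer: \frac{16200}{82429} - \frac{2400}{82429}i - \frac{2880}{82429}j + \frac{4500}{82429}k


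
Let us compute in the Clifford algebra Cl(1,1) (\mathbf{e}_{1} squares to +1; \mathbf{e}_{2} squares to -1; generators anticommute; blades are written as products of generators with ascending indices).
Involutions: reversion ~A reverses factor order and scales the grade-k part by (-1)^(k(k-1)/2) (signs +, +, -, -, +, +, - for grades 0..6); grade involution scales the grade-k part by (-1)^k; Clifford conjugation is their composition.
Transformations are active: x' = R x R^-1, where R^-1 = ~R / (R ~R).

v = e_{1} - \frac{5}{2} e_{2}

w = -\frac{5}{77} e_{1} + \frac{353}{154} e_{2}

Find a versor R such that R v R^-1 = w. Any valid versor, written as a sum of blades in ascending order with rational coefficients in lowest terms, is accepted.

Equal squares first: v^2 = w^2 = -\frac{21}{4}. Then v + w = \frac{72}{77} e_{1} - \frac{16}{77} e_{2} is a versor taking v to w, provided it is invertible.
Answer: \frac{72}{77} e_{1} - \frac{16}{77} e_{2}


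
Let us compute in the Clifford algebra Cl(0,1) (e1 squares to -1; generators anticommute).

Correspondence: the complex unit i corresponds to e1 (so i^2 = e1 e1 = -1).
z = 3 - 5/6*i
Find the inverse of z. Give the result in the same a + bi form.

In blades: z = 3 - 5/6*e1.
With qbar = 3 + 5/6*e1 (scalar fixed, mapped units negated), z qbar = 349/36 (the sum of squared coefficients), so z^-1 = qbar / (349/36) = 108/349 + 30/349*e1; translating back:
Answer: 108/349 + 30/349*i


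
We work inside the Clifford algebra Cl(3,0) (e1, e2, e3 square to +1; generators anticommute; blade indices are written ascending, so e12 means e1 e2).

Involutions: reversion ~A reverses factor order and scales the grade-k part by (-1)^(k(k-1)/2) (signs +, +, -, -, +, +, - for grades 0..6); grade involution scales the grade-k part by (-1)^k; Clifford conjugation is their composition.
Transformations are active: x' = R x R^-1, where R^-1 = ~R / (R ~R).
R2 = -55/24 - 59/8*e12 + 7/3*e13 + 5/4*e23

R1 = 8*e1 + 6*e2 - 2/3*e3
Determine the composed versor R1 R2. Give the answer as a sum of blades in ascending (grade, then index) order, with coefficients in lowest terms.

Distribute over the terms of R1 (each basis-blade product reordered to ascending indices, repeated generators contracted through their squares):
(8*e1) R2 = -55/3*e1 - 59*e2 + 56/3*e3 + 10*e123
(6*e2) R2 = 177/4*e1 - 55/4*e2 + 15/2*e3 - 14*e123
(-2/3*e3) R2 = 14/9*e1 + 5/6*e2 + 55/36*e3 + 59/12*e123
Summing the partial products and collecting blades:
Answer: 989/36*e1 - 863/12*e2 + 997/36*e3 + 11/12*e123


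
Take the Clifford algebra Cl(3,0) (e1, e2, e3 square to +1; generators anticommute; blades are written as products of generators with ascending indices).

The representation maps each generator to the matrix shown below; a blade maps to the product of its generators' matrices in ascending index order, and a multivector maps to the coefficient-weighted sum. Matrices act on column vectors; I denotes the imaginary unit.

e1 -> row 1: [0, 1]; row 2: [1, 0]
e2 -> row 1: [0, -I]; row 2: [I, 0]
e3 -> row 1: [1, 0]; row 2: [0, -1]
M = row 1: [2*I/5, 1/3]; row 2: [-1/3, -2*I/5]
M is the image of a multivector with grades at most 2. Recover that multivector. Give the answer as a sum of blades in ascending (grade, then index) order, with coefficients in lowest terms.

Method: 1, rho(e1), rho(e2), rho(e3) form a trace-orthogonal basis of the 2x2 complex matrices (tr(X Y) = 2 if X = Y, else 0), so M = m0*1 + m1*rho(e1) + m2*rho(e2) + m3*rho(e3) with m0 = tr(M)/2 = 0, m1 = tr(M rho(e1))/2 = 0, m2 = tr(M rho(e2))/2 = I/3, m3 = tr(M rho(e3))/2 = 2*I/5.
Multiplying table entries, the bivector images are rho(e1 e2) = I*rho(e3), rho(e1 e3) = -I*rho(e2), rho(e2 e3) = I*rho(e1); with real blade coefficients the real parts of m0..m3 are the coefficients of 1, e1, e2, e3 and the imaginary parts give the bivectors (e2 e3: Im m1, e1 e3: -Im m2, e1 e2: Im m3).
Answer: 2/5*e1 e2 - 1/3*e1 e3


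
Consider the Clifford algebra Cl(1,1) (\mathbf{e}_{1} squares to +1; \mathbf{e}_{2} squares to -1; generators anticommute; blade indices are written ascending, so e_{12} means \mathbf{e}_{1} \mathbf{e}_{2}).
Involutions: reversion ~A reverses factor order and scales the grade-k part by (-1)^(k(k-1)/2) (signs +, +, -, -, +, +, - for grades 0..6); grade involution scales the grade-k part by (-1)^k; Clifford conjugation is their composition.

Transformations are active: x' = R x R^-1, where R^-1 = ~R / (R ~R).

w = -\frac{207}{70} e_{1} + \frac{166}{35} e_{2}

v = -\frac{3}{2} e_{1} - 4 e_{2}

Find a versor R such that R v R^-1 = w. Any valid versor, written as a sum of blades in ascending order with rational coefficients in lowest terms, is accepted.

Why this works: both vectors square to -\frac{55}{4}, so q(v) = q(w) and R = v + w = -\frac{156}{35} e_{1} + \frac{26}{35} e_{2} carries v to w — its own direction survives, the complement (v - w)/2 flips.
Answer: -\frac{156}{35} e_{1} + \frac{26}{35} e_{2}


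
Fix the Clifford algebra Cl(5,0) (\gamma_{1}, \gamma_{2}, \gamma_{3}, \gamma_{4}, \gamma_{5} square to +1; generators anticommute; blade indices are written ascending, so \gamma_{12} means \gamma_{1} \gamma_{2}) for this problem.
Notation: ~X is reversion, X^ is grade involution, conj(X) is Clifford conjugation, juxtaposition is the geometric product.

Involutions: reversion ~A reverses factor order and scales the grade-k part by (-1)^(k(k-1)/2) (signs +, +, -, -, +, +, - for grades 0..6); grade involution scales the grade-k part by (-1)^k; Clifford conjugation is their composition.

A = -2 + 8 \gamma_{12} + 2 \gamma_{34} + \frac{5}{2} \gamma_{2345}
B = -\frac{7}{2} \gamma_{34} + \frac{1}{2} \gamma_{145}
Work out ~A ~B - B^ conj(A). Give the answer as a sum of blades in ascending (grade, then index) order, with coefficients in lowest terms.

first term: 7 - \frac{35}{4} \gamma_{25} - 7 \gamma_{34} + \frac{5}{4} \gamma_{123} + \gamma_{135} + \gamma_{145} - 4 \gamma_{245} - 28 \gamma_{1234}
second term: -7 + \frac{35}{4} \gamma_{25} + 7 \gamma_{34} + \frac{5}{4} \gamma_{123} - \gamma_{135} + \gamma_{145} + 4 \gamma_{245} + 28 \gamma_{1234}
Answer: 14 - \frac{35}{2} \gamma_{25} - 14 \gamma_{34} + 2 \gamma_{135} - 8 \gamma_{245} - 56 \gamma_{1234}


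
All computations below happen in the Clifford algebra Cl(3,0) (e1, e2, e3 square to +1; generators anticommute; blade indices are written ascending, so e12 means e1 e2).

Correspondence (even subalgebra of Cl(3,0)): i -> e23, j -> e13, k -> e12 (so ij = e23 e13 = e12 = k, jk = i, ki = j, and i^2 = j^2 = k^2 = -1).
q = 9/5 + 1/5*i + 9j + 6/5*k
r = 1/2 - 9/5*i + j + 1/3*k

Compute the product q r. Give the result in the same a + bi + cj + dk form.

In blades: q = 9/5 + 6/5*e12 + 9*e13 + 1/5*e23, r = 1/2 + 1/3*e12 + e13 - 9/5*e23.
Distribute q over r term by term (generator squares from the signature, products reordered to ascending indices): (9/5)*r = 9/10 + 3/5*e12 + 9/5*e13 - 81/25*e23; (6/5*e12)*r = -2/5 + 3/5*e12 - 54/25*e13 - 6/5*e23; (9*e13)*r = -9 + 81/5*e12 + 9/2*e13 + 3*e23; (1/5*e23)*r = 9/25 + 1/5*e12 - 1/15*e13 + 1/10*e23.
Sum: -407/50 + 88/5*e12 + 611/150*e13 - 67/50*e23; translating back through the correspondence:
Answer: -407/50 - 67/50*i + 611/150*j + 88/5*k


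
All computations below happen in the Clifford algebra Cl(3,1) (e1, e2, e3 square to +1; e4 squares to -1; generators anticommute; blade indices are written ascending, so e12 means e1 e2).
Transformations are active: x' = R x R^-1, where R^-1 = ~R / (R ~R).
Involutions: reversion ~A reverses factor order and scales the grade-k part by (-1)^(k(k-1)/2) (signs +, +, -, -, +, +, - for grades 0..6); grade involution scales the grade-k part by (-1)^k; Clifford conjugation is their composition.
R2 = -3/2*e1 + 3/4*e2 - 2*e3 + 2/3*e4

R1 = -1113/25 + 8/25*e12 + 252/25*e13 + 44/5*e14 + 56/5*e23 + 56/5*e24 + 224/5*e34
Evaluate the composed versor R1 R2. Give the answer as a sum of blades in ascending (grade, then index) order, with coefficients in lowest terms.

Distribute over the terms of R2 (each basis-blade product reordered to ascending indices, repeated generators contracted through their squares):
R1 (-3/2*e1) = 3339/50*e1 + 12/25*e2 + 378/25*e3 + 66/5*e4 - 84/5*e123 - 84/5*e124 - 336/5*e134
R1 (3/4*e2) = 6/25*e1 - 3339/100*e2 - 42/5*e3 - 42/5*e4 - 189/25*e123 - 33/5*e124 + 168/5*e234
R1 (-2*e3) = -504/25*e1 - 112/5*e2 + 2226/25*e3 + 448/5*e4 - 16/25*e123 + 88/5*e134 + 112/5*e234
R1 (2/3*e4) = -88/15*e1 - 112/15*e2 - 448/15*e3 - 742/25*e4 + 16/75*e124 + 168/25*e134 + 112/15*e234
Summing the partial products and collecting blades:
Answer: 6149/150*e1 - 18833/300*e2 + 4942/75*e3 + 1618/25*e4 - 25*e123 - 1739/75*e124 - 1072/25*e134 + 952/15*e234


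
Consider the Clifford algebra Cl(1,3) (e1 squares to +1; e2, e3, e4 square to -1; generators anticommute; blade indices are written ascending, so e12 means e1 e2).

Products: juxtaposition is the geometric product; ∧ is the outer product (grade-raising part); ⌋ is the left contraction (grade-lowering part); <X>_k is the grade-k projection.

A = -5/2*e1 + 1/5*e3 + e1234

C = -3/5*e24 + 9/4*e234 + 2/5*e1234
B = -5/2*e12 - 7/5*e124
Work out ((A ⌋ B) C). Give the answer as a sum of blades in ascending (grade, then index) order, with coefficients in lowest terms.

step 1: 25/4*e2 + 7/2*e24
step 2: 21/10 + 63/8*e3 + 15/4*e4 + 7/5*e13 - 225/16*e34 + 5/2*e134
Answer: 21/10 + 63/8*e3 + 15/4*e4 + 7/5*e13 - 225/16*e34 + 5/2*e134


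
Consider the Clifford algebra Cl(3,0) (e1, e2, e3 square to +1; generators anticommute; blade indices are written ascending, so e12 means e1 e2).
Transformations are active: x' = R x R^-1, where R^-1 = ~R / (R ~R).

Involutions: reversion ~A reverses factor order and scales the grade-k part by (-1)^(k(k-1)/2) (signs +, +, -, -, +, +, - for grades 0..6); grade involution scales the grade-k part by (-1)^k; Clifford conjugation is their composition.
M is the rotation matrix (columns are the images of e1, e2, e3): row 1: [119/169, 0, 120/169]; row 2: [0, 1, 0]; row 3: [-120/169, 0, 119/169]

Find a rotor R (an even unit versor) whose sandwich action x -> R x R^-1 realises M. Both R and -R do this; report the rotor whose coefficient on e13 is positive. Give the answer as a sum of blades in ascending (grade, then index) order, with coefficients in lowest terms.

Method: write R = a + b12*e12 + b13*e13 + b23*e23 with a^2 + b12^2 + b13^2 + b23^2 = 1 (so R^-1 = ~R). Expanding the columns R e_j ~R gives tr M = 4a^2 - 1 and, from the antisymmetric part, M21 - M12 = -4a*b12, M13 - M31 = 4a*b13, M32 - M23 = -4a*b23.
Here tr M = 407/169, so a^2 = (1 + tr M)/4 = 144/169 and a = ±12/13. Taking a = 12/13: M21 - M12 = 0, M13 - M31 = 240/169, M32 - M23 = 0, giving b12 = 0, b13 = 5/13, b23 = 0, i.e. R = 12/13 + 5/13*e13.
Its e13 coefficient is already positive.
Answer: 12/13 + 5/13*e13. Why the constraint matters: R and -R act identically through the sandwich — M has trace 407/169 either way — so only the sign condition on e13 picks one of the two preimages.


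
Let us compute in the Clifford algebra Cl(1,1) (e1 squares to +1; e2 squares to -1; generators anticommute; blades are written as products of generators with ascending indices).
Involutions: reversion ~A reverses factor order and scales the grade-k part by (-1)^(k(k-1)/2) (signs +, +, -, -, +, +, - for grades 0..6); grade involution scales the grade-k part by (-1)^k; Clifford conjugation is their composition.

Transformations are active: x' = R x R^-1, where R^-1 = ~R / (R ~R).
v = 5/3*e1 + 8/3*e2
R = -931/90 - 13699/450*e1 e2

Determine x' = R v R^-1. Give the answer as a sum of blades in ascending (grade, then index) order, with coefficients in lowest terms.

~R = -931/90 + 13699/450*e1 e2, and R ~R = -13832798/16875, so R^-1 = ~R / (-13832798/16875).
R v = 86317/1350*e1 + 6251/270*e2
Answer: -745/14076*e1 - 29311/14076*e2


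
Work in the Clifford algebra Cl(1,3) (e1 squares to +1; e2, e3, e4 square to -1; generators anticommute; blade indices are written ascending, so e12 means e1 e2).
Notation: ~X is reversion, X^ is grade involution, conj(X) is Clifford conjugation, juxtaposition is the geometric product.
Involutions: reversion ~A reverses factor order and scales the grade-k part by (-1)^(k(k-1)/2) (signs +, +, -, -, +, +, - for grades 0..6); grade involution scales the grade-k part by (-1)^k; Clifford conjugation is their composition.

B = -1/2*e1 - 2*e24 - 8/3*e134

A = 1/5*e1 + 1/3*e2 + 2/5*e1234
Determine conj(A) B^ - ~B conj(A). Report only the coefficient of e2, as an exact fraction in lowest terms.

first term: -1/10 + 16/15*e2 - 2/3*e4 + 1/6*e12 - 4/5*e13 - 8/15*e34 + 2/5*e124 - 1/5*e234 + 8/9*e1234
second term: 1/10 - 16/15*e2 - 2/3*e4 + 1/6*e12 + 4/5*e13 - 8/15*e34 - 2/5*e124 - 1/5*e234 - 8/9*e1234
Answer: 32/15


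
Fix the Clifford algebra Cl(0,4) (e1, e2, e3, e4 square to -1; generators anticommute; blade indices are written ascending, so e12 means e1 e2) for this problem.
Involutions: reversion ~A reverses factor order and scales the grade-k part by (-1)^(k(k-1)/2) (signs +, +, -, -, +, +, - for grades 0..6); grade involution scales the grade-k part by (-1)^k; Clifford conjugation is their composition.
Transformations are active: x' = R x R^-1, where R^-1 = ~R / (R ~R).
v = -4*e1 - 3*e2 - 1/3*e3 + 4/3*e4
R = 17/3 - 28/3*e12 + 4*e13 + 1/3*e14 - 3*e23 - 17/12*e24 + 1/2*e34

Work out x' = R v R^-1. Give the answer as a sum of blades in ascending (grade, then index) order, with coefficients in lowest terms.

~R = 17/3 + 28/3*e12 - 4*e13 - 1/3*e14 + 3*e23 + 17/12*e24 - 1/2*e34, and R ~R = 21109/144, so R^-1 = ~R / (21109/144).
R v = -448/9*e1 + 191/9*e2 - 86/9*e3 + 371/36*e4 + 244/9*e123 - 52/9*e124 + 31/9*e134 - 215/36*e234
Answer: -172/209*e1 + 1973/627*e2 - 2501/627*e3 + 12/19*e4


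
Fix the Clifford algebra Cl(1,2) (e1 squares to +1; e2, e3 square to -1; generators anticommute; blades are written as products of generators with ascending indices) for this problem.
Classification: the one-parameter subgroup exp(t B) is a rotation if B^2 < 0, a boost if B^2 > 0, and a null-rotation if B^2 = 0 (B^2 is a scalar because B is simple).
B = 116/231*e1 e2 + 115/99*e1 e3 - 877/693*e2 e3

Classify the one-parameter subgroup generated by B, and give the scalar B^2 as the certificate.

B^2 term by term: the squares give (116/231)^2*(e1 e2)^2 + (115/99)^2*(e1 e3)^2 + (-877/693)^2*(e2 e3)^2 = 13456/53361*(+1) + 13225/9801*(+1) + 769129/480249*(-1) = 0 (each basis 2-blade squares to minus the product of its generators' squares); cross terms between blades sharing an index anticommute and cancel. So B^2 = 0.
Answer: null-rotation, certificate B^2 = 0. Certificate logic: 0 is a conjugation-invariant scalar, so its sign fixes rotation versus boost versus null-rotation outright.


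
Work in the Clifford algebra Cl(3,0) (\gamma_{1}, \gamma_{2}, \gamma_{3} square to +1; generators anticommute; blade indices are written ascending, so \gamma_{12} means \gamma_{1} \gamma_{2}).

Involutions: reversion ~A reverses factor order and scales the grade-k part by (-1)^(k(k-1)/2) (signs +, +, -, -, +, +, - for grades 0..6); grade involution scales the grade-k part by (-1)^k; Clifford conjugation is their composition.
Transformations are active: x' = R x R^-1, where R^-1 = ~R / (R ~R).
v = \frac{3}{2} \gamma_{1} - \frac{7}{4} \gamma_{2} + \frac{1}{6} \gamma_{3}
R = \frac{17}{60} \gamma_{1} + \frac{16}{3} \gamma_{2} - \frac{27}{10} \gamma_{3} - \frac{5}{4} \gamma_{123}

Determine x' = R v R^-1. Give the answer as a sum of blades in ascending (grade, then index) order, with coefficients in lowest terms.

~R = \frac{17}{60} \gamma_{1} + \frac{16}{3} \gamma_{2} - \frac{27}{10} \gamma_{3} + \frac{5}{4} \gamma_{123}, and R ~R = \frac{67279}{1800}, so R^-1 = ~R / (\frac{67279}{1800}).
R v = -\frac{1123}{120} - \frac{2089}{240} \gamma_{12} + \frac{275}{144} \gamma_{13} - \frac{257}{45} \gamma_{23}
Answer: -\frac{84764}{67279} \gamma_{1} - \frac{53348}{67279} \gamma_{2} + \frac{403}{228} \gamma_{3}


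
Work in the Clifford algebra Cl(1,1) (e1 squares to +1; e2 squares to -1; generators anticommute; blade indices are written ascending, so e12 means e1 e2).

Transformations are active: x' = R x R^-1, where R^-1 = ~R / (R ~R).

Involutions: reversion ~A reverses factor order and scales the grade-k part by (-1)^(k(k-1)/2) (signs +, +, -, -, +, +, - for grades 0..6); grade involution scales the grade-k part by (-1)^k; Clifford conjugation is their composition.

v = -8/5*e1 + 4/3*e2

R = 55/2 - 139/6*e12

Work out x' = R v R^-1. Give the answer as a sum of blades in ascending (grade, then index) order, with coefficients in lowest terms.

~R = 55/2 + 139/6*e12, and R ~R = 1976/9, so R^-1 = ~R / (1976/9).
R v = -118/9*e1 - 2/5*e2
Answer: -8321/4940*e1 - 4249/2964*e2


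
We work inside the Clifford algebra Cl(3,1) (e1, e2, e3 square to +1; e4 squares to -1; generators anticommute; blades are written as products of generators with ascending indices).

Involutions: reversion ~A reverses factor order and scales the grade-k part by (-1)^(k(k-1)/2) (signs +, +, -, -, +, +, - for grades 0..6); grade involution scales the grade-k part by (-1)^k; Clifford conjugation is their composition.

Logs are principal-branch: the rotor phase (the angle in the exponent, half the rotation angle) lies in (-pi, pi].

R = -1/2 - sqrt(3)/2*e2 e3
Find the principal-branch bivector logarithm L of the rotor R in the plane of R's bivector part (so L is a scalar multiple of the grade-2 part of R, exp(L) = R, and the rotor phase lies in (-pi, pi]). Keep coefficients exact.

The scalar part of R is -1/2, so the principal-branch rotor phase is pinned; divide the bivector part by its sine to get the unit plane — L is the phase times that plane.
Concretely: cos(phase) = -1/2 gives phase = ±2*pi/3, and since phase/sin(phase) is even the sign is immaterial: L = (phase/sin(phase)) * <R>_2 = (4*sqrt(3)*pi/9) * <R>_2.
Answer: -2*pi/3*e2 e3


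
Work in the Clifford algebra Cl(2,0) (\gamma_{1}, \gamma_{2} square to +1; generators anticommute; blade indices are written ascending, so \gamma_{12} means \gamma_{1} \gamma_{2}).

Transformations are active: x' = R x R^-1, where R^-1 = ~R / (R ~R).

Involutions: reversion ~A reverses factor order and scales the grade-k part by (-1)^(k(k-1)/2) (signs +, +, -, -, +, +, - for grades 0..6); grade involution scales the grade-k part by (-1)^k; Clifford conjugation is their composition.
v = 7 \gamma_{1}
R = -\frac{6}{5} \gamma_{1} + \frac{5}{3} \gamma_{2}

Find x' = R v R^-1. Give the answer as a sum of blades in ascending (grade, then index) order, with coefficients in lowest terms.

~R = -\frac{6}{5} \gamma_{1} + \frac{5}{3} \gamma_{2}, and R ~R = \frac{949}{225}, so R^-1 = ~R / (\frac{949}{225}).
R v = -\frac{42}{5} - \frac{35}{3} \gamma_{12}
Answer: -\frac{2107}{949} \gamma_{1} - \frac{6300}{949} \gamma_{2}


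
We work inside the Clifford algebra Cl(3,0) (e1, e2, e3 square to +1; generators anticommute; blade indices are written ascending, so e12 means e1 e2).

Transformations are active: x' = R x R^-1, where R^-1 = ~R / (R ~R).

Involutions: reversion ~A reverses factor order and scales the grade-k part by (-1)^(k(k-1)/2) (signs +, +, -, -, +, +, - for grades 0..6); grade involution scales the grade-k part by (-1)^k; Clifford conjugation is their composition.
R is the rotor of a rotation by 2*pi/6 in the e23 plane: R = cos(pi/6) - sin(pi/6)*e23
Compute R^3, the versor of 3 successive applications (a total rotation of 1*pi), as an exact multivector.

Because a rotor carries half the rotation angle, composing 3 copies of this e23-plane rotor multiplies the phase: 3*(pi/6) = pi/2, hence R^3 = cos(pi/2) - sin(pi/2)*e23.
cos(pi/2) = 0 and sin(pi/2) = 1, so R^3 = -e23. The net rotation is 1*pi; the rotor keeps the half-angle phase exactly.
Answer: -e23


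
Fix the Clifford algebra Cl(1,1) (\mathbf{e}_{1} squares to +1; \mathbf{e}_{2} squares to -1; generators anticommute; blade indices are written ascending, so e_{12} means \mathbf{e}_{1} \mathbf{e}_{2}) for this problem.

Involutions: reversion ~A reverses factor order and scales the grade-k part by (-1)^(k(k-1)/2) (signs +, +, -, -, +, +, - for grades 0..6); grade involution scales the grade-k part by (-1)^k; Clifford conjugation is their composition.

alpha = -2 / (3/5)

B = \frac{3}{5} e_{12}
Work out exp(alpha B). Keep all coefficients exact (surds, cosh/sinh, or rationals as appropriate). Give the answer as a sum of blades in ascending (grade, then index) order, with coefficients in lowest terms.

B^2 = (\frac{3}{5})^2*(e_{12})^2 = \frac{9}{25}*(+1) = \frac{9}{25} (a basis 2-blade squares to minus the product of its generators' squares).
B^2 = \frac{9}{25} — the positive square puts this in the hyperbolic regime; l = \frac{3}{5}, alpha*l = -2, so exp(alpha B) = cosh(-2) + (sinh(-2)/(\frac{3}{5}))*B = \cosh{\left(2 \right)} + (- \frac{5 \sinh{\left(2 \right)}}{3})*B.
Answer: \cosh{\left(2 \right)} - \sinh{\left(2 \right)} e_{12}


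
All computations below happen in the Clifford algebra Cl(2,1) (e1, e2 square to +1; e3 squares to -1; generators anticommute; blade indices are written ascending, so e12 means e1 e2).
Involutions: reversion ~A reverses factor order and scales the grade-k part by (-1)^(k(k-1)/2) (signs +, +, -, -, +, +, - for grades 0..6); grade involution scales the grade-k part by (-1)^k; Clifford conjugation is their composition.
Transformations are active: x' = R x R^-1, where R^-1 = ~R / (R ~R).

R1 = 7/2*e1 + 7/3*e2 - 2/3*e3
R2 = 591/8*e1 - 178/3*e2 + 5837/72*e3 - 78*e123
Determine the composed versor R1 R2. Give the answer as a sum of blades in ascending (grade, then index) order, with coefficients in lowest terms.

Distribute over the terms of R1 (each basis-blade product reordered to ascending indices, repeated generators contracted through their squares):
(7/2*e1) R2 = 4137/16 - 623/3*e12 + 40859/144*e13 - 273*e23
(7/3*e2) R2 = -1246/9 - 1379/8*e12 + 182*e13 + 40859/216*e23
(-2/3*e3) R2 = 5837/108 - 52*e12 + 197/4*e13 - 356/9*e23
Summing the partial products and collecting blades:
Answer: 75239/432 - 10369/24*e12 + 74159/144*e13 - 26653/216*e23


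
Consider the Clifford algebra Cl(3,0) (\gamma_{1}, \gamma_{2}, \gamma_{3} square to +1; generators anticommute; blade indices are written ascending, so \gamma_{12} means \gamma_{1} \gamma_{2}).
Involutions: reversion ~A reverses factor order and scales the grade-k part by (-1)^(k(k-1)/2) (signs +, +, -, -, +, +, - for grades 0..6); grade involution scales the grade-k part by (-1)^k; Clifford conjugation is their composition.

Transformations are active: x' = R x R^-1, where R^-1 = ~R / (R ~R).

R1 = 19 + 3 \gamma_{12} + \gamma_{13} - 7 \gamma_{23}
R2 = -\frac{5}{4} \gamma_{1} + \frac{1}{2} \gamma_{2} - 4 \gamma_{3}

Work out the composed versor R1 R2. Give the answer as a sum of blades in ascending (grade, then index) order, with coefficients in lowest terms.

Distribute over the terms of R2 (each basis-blade product reordered to ascending indices, repeated generators contracted through their squares):
R1 (-\frac{5}{4} \gamma_{1}) = -\frac{95}{4} \gamma_{1} + \frac{15}{4} \gamma_{2} + \frac{5}{4} \gamma_{3} + \frac{35}{4} \gamma_{123}
R1 (\frac{1}{2} \gamma_{2}) = \frac{3}{2} \gamma_{1} + \frac{19}{2} \gamma_{2} + \frac{7}{2} \gamma_{3} - \frac{1}{2} \gamma_{123}
R1 (-4 \gamma_{3}) = -4 \gamma_{1} + 28 \gamma_{2} - 76 \gamma_{3} - 12 \gamma_{123}
Summing the partial products and collecting blades:
Answer: -\frac{105}{4} \gamma_{1} + \frac{165}{4} \gamma_{2} - \frac{285}{4} \gamma_{3} - \frac{15}{4} \gamma_{123}


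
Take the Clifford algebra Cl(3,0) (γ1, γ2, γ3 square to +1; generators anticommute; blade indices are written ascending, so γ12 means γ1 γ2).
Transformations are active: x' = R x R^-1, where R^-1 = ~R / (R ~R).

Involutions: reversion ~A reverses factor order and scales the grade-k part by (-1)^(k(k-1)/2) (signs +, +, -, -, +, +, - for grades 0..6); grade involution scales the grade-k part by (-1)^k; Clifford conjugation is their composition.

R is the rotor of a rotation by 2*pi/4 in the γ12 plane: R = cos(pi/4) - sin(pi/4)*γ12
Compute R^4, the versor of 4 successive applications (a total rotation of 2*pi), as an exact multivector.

Half-angle bookkeeping: 4 applications in γ12 add up to rotor phase 4*pi/4 = pi, so R^4 = cos(pi) - sin(pi)*γ12.
cos(pi) = -1 and sin(pi) = 0, so R^4 = -1. The total rotation 2*pi is 1 full turn, so every vector returns to itself, yet the rotor is -1, on the OTHER sheet of the double cover (an odd number of 2*pi turns).
Answer: -1


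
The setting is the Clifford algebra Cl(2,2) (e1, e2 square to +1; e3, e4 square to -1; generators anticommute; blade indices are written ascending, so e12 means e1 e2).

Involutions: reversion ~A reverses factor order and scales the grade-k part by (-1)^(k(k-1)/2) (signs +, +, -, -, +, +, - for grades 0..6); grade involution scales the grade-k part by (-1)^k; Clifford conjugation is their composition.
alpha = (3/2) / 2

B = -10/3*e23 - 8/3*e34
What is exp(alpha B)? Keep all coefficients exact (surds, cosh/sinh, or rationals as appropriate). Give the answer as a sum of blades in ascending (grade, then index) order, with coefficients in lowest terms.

B^2 term by term: the squares give (-10/3)^2*(e23)^2 + (-8/3)^2*(e34)^2 = 100/9*(+1) + 64/9*(-1) = 4 (each basis 2-blade squares to minus the product of its generators' squares); cross terms between blades sharing an index anticommute and cancel. So B^2 = 4.
B^2 = 4 — a positive square means the series sums to a boost: l = 2, alpha*l = 3/2, so exp(alpha B) = cosh(3/2) + (sinh(3/2)/2)*B = cosh(3/2) + (sinh(3/2)/2)*B.
Answer: cosh(3/2) - 5*sinh(3/2)/3*e23 - 4*sinh(3/2)/3*e34


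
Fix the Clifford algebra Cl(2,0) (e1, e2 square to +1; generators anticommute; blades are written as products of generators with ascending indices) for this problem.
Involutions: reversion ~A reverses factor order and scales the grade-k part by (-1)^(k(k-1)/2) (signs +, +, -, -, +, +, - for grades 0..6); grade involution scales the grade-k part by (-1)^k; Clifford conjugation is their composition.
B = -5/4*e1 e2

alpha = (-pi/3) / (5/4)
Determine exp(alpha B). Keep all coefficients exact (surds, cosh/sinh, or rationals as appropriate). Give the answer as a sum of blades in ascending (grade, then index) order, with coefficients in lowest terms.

B^2 = (-5/4)^2*(e1 e2)^2 = 25/16*(-1) = -25/16 (a basis 2-blade squares to minus the product of its generators' squares).
B^2 = -25/16 — circular case — the even/odd split gives cos and sin: l = 5/4, alpha*l = -pi/3, so exp(alpha B) = cos(-pi/3) + (sin(-pi/3)/(5/4))*B = 1/2 + (-2*sqrt(3)/5)*B.
Answer: 1/2 + sqrt(3)/2*e1 e2


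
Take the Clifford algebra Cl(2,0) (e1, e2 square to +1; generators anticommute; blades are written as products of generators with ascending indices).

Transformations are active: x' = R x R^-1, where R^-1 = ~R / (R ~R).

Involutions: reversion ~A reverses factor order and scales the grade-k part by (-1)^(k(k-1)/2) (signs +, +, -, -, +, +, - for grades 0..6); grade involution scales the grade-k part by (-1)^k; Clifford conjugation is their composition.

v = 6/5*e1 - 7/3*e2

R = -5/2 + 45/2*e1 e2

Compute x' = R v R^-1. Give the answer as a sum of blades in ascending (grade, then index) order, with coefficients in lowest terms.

~R = -5/2 - 45/2*e1 e2, and R ~R = 1025/2, so R^-1 = ~R / (1025/2).
R v = -111/2*e1 - 127/6*e2
Answer: -27/41*e1 + 1562/615*e2


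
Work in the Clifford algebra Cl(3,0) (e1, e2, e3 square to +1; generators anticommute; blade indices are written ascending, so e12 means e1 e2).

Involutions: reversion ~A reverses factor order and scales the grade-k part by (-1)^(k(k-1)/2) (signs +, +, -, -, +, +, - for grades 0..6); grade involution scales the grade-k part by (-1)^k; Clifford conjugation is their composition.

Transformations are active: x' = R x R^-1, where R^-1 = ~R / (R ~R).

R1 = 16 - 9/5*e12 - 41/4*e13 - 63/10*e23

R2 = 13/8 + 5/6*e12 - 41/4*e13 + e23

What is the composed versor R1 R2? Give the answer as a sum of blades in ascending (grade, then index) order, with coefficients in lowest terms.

Distribute over the terms of R1 (each basis-blade product reordered to ascending indices, repeated generators contracted through their squares):
(16) R2 = 26 + 40/3*e12 - 164*e13 + 16*e23
(-9/5*e12) R2 = 3/2 - 117/40*e12 - 9/5*e13 - 369/20*e23
(-41/4*e13) R2 = -1681/16 + 41/4*e12 - 533/32*e13 - 205/24*e23
(-63/10*e23) R2 = 63/10 + 2583/40*e12 + 21/4*e13 - 819/80*e23
Summing the partial products and collecting blades:
Answer: -5701/80 + 2557/30*e12 - 28353/160*e13 - 1019/48*e23


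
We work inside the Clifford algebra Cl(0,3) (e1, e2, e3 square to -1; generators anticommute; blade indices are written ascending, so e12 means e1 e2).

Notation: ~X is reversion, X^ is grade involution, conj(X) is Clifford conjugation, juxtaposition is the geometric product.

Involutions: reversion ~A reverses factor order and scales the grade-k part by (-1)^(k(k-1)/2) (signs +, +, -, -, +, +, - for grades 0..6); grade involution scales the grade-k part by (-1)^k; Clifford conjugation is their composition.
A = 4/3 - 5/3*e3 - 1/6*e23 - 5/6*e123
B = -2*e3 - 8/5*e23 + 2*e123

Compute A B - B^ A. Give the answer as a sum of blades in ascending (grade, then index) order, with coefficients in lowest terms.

first term: -79/15 - e1 + 7/3*e2 - 8/3*e3 + 5/3*e12 - 32/15*e23 + 8/3*e123
second term: 71/15 - 5/3*e1 - 3*e2 + 8/3*e3 - 5/3*e12 - 32/15*e23 - 8/3*e123
Answer: -10 + 2/3*e1 + 16/3*e2 - 16/3*e3 + 10/3*e12 + 16/3*e123


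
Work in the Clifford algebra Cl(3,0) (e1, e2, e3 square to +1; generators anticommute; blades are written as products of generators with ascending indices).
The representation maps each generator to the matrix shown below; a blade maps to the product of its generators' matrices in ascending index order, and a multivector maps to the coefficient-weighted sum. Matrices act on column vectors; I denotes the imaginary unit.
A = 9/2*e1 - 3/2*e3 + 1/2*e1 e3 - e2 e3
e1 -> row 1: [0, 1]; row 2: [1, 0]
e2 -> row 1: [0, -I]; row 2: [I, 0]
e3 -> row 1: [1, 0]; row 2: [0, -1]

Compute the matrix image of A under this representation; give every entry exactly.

Bivector images (products of the table entries): rho(e1 e3) = rho(e1)rho(e3) = row 1: [0, -1]; row 2: [1, 0]; rho(e2 e3) = rho(e2)rho(e3) = row 1: [0, I]; row 2: [I, 0].
M = (9/2)*rho(e1) + (-3/2)*rho(e3) + (1/2)*rho(e1 e3) + (-1)*rho(e2 e3), summed entrywise:
Answer: row 1: [-3/2, 4 - I]; row 2: [5 - I, 3/2]
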